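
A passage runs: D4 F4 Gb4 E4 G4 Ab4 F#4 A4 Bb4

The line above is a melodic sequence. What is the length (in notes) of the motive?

Try groups of 3 (3 cells in 9 notes):
D4 F4 Gb4 | E4 G4 Ab4 | F#4 A4 Bb4
That's a consistent up a 2nd shift per cell, and no other grouping gives one.

3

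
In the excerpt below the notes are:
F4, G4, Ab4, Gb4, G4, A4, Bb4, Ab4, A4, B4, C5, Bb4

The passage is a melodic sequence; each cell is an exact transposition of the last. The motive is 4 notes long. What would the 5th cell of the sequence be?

C#5 D#5 E5 D5

Unit = 4 notes; the statements start on F4, G4, A4, moving up a 2nd each time.
Extending up a 2nd: B4 → C#5.
From C#5 the exact shape gives C#5 D#5 E5 D5.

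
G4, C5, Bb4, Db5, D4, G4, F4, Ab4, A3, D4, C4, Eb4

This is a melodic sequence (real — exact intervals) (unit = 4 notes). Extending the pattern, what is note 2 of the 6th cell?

B2

The unit is 4 notes. Position-2 pitches of the 3 shown cells: C5, G4, D4.
Extending down a 4th: A3 → E3 → B2.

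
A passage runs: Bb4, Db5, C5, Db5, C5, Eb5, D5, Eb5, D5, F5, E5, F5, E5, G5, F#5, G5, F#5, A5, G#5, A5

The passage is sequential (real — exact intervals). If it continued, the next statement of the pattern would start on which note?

With a 4-note motive the entries are Bb4, C5, D5, E5, F#5, each up a 2nd from the previous.
One more step up a 2nd gives G#5.

G#5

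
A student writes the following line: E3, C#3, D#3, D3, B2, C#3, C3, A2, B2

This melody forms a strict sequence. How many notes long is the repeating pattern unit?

3

Try groups of 3 (3 cells in 9 notes):
E3 C#3 D#3 | D3 B2 C#3 | C3 A2 B2
Every group is a transposition down a 2nd of the one before; no shorter unit works.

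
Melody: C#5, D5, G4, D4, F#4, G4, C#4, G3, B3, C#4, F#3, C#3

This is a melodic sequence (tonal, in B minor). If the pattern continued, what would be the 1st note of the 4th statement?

E3

Grouping in 4s, the 1st note of each cell is C#5, F#4, B3.
One more down a 5th gives E3.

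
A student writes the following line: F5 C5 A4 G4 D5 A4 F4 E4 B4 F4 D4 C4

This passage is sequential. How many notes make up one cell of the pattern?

4

Try groups of 4 (3 cells in 12 notes):
F5 C5 A4 G4 | D5 A4 F4 E4 | B4 F4 D4 C4
Every group is a transposition down a 3rd of the one before; no shorter unit works.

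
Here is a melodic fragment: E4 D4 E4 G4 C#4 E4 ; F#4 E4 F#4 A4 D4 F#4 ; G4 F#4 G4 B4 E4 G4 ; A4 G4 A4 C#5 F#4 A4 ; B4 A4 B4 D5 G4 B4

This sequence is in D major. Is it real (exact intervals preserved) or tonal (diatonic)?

Every note is diatonic to D major.
Cell 1 has -6 semitones from note 4 to 5, but cell 2 has -7 — the interval quality changes while the contour stays the same, which is the hallmark of a tonal sequence.

tonal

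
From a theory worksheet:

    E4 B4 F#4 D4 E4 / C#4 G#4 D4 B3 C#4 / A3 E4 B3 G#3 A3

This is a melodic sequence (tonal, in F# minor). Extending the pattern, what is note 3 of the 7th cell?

With 5-note cells, note 3 of each statement runs F#4, D4, B3.
Extending down a 3rd: G#3 → E3 → C#3 → A2.

A2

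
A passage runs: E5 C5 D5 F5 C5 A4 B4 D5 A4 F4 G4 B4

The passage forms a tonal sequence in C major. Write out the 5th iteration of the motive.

D4 B3 C4 E4

Taking 4-note groups, the heads are E5, C5, A4: the pattern moves down a 3rd.
Carrying on: F4 → D4.
So cell 5 is D4 B3 C4 E4.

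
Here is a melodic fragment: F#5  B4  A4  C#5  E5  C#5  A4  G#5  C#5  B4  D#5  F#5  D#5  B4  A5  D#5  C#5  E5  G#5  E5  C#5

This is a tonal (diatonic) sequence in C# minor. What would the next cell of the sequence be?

The 7-note cells begin on F#5, G#5, A5 — each up a 2nd from the last.
From B5 the diatonic shape gives B5 E5 D#5 F#5 A5 F#5 D#5.

B5 E5 D#5 F#5 A5 F#5 D#5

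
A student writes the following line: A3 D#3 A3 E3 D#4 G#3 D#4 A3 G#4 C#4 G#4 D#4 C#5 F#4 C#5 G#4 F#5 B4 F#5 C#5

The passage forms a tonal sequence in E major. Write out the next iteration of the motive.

The 4-note cells begin on A3, D#4, G#4, C#5, F#5 — each up a 4th from the last.
From B5 the diatonic shape gives B5 E5 B5 F#5.

B5 E5 B5 F#5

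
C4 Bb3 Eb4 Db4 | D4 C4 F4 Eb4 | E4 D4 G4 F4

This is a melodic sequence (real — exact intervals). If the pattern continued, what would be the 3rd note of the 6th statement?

With 4-note cells, note 3 of each statement runs Eb4, F4, G4.
Carrying that up a 2nd forward: A4 → B4 → C#5.

C#5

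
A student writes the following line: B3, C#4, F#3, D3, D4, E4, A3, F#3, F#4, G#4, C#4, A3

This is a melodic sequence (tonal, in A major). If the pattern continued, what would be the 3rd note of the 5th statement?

G#4

Grouping in 4s, the 3rd note of each cell is F#3, A3, C#4.
Carrying that up a 3rd forward: E4 → G#4.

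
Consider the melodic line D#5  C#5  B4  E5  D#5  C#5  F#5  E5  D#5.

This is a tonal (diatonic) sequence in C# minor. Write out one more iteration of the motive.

G#5 F#5 E5

With a 3-note motive the entries are D#5, E5, F#5, each up a 2nd from the previous.
Statement 4 starts on G#5 and keeps the same diatonic contour: G#5 F#5 E5.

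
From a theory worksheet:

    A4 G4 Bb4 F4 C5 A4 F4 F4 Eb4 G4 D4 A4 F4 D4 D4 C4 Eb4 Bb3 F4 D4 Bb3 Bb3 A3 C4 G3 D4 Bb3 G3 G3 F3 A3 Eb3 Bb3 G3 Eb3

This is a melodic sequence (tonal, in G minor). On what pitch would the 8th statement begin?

A2

The 7-note cells begin on A4, F4, D4, Bb3, G3 — each down a 3rd from the last.
Continuing: Eb3 → C3 → A2. Statement 8 starts on A2.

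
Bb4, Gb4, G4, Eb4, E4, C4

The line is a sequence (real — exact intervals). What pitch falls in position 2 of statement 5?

F#3

Grouping in 2s, the 2nd note of each cell is Gb4, Eb4, C4.
Carrying that down a 3rd forward: A3 → F#3.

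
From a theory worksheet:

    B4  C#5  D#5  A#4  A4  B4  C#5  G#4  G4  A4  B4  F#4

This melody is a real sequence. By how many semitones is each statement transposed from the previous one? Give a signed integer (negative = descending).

The 4-note cells begin on B4, A4, G4 — each down a 2nd from the last.
B4→A4 is 69 − 71 = -2 semitones.

-2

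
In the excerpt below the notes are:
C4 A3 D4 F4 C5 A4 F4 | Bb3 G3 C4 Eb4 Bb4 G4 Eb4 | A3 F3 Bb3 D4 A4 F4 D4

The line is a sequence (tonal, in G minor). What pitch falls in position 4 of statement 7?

The unit is 7 notes. Position-4 pitches of the 3 shown cells: F4, Eb4, D4.
Each moves down a 2nd. Continuing: C4 → Bb3 → A3 → G3.

G3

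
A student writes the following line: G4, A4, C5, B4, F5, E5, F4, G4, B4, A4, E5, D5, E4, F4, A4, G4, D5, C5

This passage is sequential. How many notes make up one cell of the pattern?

18 notes total. Splitting into 3 groups of 6:
G4 A4 C5 B4 F5 E5 | F4 G4 B4 A4 E5 D5 | E4 F4 A4 G4 D5 C5
Each cell is the previous one down a 2nd — so the unit is 6 notes.

6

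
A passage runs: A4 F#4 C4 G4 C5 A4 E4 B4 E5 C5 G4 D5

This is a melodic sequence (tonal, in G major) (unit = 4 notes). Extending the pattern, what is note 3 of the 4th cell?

B4

With 4-note cells, note 3 of each statement runs C4, E4, G4.
One more up a 3rd gives B4.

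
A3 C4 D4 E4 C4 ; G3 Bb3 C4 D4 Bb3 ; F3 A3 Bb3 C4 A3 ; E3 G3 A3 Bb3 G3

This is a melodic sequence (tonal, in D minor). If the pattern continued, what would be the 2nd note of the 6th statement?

With 5-note cells, note 2 of each statement runs C4, Bb3, A3, G3.
Carrying that down a 2nd forward: F3 → E3.

E3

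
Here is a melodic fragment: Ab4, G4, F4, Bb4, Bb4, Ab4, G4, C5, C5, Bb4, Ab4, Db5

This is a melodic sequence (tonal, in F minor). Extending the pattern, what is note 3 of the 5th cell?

Grouping in 4s, the 3rd note of each cell is F4, G4, Ab4.
Extending up a 2nd: Bb4 → C5.

C5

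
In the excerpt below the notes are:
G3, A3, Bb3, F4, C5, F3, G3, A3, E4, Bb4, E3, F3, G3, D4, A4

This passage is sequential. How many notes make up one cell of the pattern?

There are 15 notes; a 5-note unit gives 3 cells:
G3 A3 Bb3 F4 C5 | F3 G3 A3 E4 Bb4 | E3 F3 G3 D4 A4
Each cell is the previous one down a 2nd — so the unit is 5 notes.

5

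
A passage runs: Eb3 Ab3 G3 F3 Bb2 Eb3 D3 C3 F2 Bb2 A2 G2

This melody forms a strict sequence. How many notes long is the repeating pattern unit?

There are 12 notes; a 4-note unit gives 3 cells:
Eb3 Ab3 G3 F3 | Bb2 Eb3 D3 C3 | F2 Bb2 A2 G2
That's a consistent down a 4th shift per cell, and no other grouping gives one.

4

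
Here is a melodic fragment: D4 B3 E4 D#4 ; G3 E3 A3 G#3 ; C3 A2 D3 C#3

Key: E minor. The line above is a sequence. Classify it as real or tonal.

Each cell has the same semitone pattern (-3, 5, -1) — intervals are preserved exactly.
And D#4 lies outside E minor, so the sequence is real rather than tonal.

real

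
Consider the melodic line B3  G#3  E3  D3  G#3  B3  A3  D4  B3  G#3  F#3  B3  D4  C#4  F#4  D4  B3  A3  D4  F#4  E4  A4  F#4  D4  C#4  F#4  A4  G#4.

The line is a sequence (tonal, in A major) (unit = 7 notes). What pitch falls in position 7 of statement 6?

With 7-note cells, note 7 of each statement runs A3, C#4, E4, G#4.
Extending up a 3rd: B4 → D5.

D5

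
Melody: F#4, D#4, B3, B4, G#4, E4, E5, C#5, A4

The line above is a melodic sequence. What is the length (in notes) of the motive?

3

There are 9 notes; a 3-note unit gives 3 cells:
F#4 D#4 B3 | B4 G#4 E4 | E5 C#5 A4
That's a consistent up a 4th shift per cell, and no other grouping gives one.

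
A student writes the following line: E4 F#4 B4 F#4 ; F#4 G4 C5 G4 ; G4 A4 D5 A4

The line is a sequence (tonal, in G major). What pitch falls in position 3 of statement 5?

Grouping in 4s, the 3rd note of each cell is B4, C5, D5.
Each moves up a 2nd. Continuing: E5 → F#5.

F#5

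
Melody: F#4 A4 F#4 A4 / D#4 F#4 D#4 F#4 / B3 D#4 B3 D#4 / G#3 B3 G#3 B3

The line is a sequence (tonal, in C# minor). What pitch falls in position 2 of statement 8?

A2

With 4-note cells, note 2 of each statement runs A4, F#4, D#4, B3.
Carrying that down a 3rd forward: G#3 → E3 → C#3 → A2.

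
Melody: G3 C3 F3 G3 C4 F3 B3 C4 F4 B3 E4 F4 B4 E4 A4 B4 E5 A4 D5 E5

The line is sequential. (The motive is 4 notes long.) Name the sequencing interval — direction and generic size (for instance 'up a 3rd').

Unit = 4 notes; the statements start on G3, C4, F4, B4, E5, moving up a 4th each time.
From G3 to C4: up a 4th.

up a 4th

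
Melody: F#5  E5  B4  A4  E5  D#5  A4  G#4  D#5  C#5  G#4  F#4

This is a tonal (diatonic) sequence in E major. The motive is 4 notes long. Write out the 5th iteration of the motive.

B4 A4 E4 D#4

With a 4-note motive the entries are F#5, E5, D#5, each down a 2nd from the previous.
Extending down a 2nd: C#5 → B4.
From B4 the diatonic shape gives B4 A4 E4 D#4.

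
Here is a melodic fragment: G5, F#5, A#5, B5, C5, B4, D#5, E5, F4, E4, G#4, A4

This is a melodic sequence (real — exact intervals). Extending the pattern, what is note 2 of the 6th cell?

With 4-note cells, note 2 of each statement runs F#5, B4, E4.
Carrying that down a 5th forward: A3 → D3 → G2.

G2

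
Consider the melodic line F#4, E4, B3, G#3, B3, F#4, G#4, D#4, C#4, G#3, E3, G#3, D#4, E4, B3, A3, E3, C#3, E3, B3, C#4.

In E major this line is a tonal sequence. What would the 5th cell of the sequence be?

E3 D#3 A2 F#2 A2 E3 F#3

With a 7-note motive the entries are F#4, D#4, B3, each down a 3rd from the previous.
Carrying on: G#3 → E3.
From E3 the diatonic shape gives E3 D#3 A2 F#2 A2 E3 F#3.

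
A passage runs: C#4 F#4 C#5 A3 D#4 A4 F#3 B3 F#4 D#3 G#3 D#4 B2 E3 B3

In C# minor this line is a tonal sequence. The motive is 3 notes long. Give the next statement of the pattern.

The 3-note cells begin on C#4, A3, F#3, D#3, B2 — each down a 3rd from the last.
From G#2 the diatonic shape gives G#2 C#3 G#3.

G#2 C#3 G#3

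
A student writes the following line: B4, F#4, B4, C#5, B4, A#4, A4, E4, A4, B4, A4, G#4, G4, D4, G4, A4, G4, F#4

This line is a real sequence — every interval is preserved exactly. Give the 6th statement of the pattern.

With a 6-note motive the entries are B4, A4, G4, each down a 2nd from the previous.
Carrying on: F4 → Eb4 → Db4.
So cell 6 is Db4 Ab3 Db4 Eb4 Db4 C4.

Db4 Ab3 Db4 Eb4 Db4 C4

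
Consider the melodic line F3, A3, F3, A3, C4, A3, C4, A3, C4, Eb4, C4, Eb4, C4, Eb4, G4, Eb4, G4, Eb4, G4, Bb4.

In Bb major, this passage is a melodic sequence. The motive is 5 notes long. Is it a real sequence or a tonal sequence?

Every note is diatonic to Bb major.
Cell 1 has +4 semitones from note 1 to 2, but cell 2 has +3 — the interval quality changes while the contour stays the same, which is the hallmark of a tonal sequence.

tonal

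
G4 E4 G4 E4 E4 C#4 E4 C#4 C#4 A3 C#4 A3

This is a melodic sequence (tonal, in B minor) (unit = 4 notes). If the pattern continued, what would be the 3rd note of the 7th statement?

With 4-note cells, note 3 of each statement runs G4, E4, C#4.
Extending down a 3rd: A3 → F#3 → D3 → B2.

B2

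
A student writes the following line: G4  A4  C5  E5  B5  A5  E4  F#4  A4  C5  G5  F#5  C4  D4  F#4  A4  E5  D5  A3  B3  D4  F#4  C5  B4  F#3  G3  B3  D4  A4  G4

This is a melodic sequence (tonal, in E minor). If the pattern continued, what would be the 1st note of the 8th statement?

G2

With 6-note cells, note 1 of each statement runs G4, E4, C4, A3, F#3.
Carrying that down a 3rd forward: D3 → B2 → G2.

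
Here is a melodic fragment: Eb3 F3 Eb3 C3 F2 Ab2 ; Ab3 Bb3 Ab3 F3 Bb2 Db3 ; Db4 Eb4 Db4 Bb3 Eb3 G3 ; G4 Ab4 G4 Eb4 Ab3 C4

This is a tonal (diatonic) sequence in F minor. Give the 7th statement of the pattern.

Bb5 C6 Bb5 G5 C5 Eb5

With a 6-note motive the entries are Eb3, Ab3, Db4, G4, each up a 4th from the previous.
Carrying on: C5 → F5 → Bb5.
Statement 7 starts on Bb5 and keeps the same diatonic contour: Bb5 C6 Bb5 G5 C5 Eb5.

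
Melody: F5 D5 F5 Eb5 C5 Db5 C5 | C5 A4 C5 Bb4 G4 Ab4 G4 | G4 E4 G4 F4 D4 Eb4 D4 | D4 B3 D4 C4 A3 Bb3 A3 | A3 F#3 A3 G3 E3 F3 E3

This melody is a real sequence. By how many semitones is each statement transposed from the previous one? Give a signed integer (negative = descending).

Taking 7-note groups, the heads are F5, C5, G4, D4, A3: the pattern moves down a 4th.
F5→C5 is 72 − 77 = -5 semitones.

-5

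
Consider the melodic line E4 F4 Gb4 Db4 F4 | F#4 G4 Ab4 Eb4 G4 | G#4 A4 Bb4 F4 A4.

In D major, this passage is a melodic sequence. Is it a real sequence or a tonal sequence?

Each cell has the same semitone pattern (1, 1, -5, 4) — intervals are preserved exactly.
And F4 lies outside D major, so the sequence is real rather than tonal.

real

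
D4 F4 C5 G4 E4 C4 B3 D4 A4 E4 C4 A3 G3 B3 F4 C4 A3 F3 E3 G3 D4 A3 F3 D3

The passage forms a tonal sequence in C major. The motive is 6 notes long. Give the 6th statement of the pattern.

A2 C3 G3 D3 B2 G2

Taking 6-note groups, the heads are D4, B3, G3, E3: the pattern moves down a 3rd.
Carrying on: C3 → A2.
So cell 6 is A2 C3 G3 D3 B2 G2.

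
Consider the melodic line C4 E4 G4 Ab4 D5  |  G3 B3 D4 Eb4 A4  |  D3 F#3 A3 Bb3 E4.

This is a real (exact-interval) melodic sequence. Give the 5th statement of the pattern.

The 5-note cells begin on C4, G3, D3 — each down a 4th from the last.
Carrying on: A2 → E2.
From E2 the exact shape gives E2 G#2 B2 C3 F#3.

E2 G#2 B2 C3 F#3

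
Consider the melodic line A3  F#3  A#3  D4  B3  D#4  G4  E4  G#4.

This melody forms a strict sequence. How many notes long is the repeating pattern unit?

Try groups of 3 (3 cells in 9 notes):
A3 F#3 A#3 | D4 B3 D#4 | G4 E4 G#4
Every group is a transposition up a 4th of the one before; no shorter unit works.

3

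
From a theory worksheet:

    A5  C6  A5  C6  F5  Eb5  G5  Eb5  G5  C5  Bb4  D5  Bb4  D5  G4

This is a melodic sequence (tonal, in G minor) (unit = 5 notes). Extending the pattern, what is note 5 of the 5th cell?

A3

With 5-note cells, note 5 of each statement runs F5, C5, G4.
Each moves down a 4th. Continuing: D4 → A3.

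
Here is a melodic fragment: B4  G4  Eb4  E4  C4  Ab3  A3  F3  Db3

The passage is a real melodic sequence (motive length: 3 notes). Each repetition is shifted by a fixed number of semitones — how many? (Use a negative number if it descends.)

Taking 3-note groups, the heads are B4, E4, A3: the pattern moves down a 5th.
B4 to E4 spans -7 semitones.

-7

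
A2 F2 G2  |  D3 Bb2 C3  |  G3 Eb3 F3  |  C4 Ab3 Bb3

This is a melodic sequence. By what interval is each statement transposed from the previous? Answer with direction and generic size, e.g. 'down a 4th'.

Taking 3-note groups, the heads are A2, D3, G3, C4: the pattern moves up a 4th.
From A2 to D3: up a 4th.

up a 4th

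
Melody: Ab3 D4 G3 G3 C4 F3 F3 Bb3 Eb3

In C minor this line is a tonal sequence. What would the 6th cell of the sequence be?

The 3-note cells begin on Ab3, G3, F3 — each down a 2nd from the last.
Continuing the starts: Eb3 → D3 → C3.
So cell 6 is C3 F3 Bb2.

C3 F3 Bb2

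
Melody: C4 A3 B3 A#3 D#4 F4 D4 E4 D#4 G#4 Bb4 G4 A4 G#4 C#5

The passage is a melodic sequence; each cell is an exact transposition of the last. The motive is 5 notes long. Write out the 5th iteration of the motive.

Unit = 5 notes; the statements start on C4, F4, Bb4, moving up a 4th each time.
Carrying on: Eb5 → Ab5.
Statement 5 starts on Ab5 and keeps the same exact contour: Ab5 F5 G5 F#5 B5.

Ab5 F5 G5 F#5 B5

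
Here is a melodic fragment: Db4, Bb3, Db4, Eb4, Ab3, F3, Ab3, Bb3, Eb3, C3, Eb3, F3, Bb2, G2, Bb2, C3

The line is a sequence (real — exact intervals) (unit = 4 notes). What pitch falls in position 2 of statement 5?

D2

Grouping in 4s, the 2nd note of each cell is Bb3, F3, C3, G2.
One more down a 4th gives D2.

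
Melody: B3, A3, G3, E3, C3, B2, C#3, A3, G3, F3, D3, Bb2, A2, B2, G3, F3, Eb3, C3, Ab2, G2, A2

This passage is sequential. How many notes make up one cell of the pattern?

21 notes total. Splitting into 3 groups of 7:
B3 A3 G3 E3 C3 B2 C#3 | A3 G3 F3 D3 Bb2 A2 B2 | G3 F3 Eb3 C3 Ab2 G2 A2
That's a consistent down a 2nd shift per cell, and no other grouping gives one.

7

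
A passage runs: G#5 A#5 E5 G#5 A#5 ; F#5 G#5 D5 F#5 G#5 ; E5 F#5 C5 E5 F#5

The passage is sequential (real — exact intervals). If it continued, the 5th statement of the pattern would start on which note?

Taking 5-note groups, the heads are G#5, F#5, E5: the pattern moves down a 2nd.
Continuing: D5 → C5. Statement 5 starts on C5.

C5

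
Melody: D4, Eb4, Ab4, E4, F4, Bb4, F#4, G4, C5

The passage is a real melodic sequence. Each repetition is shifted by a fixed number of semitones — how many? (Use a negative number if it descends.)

Taking 3-note groups, the heads are D4, E4, F#4: the pattern moves up a 2nd.
D4 to E4 spans +2 semitones.

2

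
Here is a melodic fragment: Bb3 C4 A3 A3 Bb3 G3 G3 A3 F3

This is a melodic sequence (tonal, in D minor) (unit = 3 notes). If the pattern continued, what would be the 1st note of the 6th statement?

D3

With 3-note cells, note 1 of each statement runs Bb3, A3, G3.
Extending down a 2nd: F3 → E3 → D3.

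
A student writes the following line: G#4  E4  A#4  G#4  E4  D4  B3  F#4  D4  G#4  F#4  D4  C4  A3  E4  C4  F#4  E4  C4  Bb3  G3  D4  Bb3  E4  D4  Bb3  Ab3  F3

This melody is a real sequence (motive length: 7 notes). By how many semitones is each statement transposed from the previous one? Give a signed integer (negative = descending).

-2

With a 7-note motive the entries are G#4, F#4, E4, D4, each down a 2nd from the previous.
G#4 to F#4 spans -2 semitones.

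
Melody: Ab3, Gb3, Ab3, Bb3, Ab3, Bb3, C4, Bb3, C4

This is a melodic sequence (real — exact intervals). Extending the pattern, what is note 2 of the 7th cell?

F#4

The unit is 3 notes. Position-2 pitches of the 3 shown cells: Gb3, Ab3, Bb3.
Each moves up a 2nd. Continuing: C4 → D4 → E4 → F#4.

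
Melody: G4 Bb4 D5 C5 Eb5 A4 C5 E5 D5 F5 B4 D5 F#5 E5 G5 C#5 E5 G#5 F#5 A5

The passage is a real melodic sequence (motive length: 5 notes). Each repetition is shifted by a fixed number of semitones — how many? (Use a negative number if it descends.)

2

Taking 5-note groups, the heads are G4, A4, B4, C#5: the pattern moves up a 2nd.
G4→A4 is 69 − 67 = 2 semitones.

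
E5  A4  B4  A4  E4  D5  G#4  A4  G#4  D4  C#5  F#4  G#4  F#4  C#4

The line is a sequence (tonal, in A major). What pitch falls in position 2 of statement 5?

D4

With 5-note cells, note 2 of each statement runs A4, G#4, F#4.
Each moves down a 2nd. Continuing: E4 → D4.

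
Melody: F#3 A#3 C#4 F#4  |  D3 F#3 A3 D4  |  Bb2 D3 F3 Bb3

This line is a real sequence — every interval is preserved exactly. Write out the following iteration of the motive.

Gb2 Bb2 Db3 Gb3

Unit = 4 notes; the statements start on F#3, D3, Bb2, moving down a 3rd each time.
From Gb2 the exact shape gives Gb2 Bb2 Db3 Gb3.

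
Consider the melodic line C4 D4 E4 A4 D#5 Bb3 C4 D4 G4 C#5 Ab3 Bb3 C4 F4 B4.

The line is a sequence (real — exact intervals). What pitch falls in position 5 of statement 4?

Grouping in 5s, the 5th note of each cell is D#5, C#5, B4.
Each moves down a 2nd; the next is A4.

A4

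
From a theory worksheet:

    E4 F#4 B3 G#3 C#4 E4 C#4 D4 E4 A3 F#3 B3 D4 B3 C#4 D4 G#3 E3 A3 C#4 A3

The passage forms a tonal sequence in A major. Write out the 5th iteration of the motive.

A3 B3 E3 C#3 F#3 A3 F#3

Taking 7-note groups, the heads are E4, D4, C#4: the pattern moves down a 2nd.
Extending down a 2nd: B3 → A3.
From A3 the diatonic shape gives A3 B3 E3 C#3 F#3 A3 F#3.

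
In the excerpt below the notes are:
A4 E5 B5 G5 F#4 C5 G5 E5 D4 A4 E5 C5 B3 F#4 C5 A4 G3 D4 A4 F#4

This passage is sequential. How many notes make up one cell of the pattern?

20 notes total. Splitting into 5 groups of 4:
A4 E5 B5 G5 | F#4 C5 G5 E5 | D4 A4 E5 C5 | B3 F#4 C5 A4 | G3 D4 A4 F#4
That's a consistent down a 3rd shift per cell, and no other grouping gives one.

4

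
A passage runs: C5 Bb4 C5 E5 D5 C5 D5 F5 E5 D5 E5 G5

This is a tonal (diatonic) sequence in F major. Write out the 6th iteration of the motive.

The 4-note cells begin on C5, D5, E5 — each up a 2nd from the last.
Carrying on: F5 → G5 → A5.
From A5 the diatonic shape gives A5 G5 A5 C6.

A5 G5 A5 C6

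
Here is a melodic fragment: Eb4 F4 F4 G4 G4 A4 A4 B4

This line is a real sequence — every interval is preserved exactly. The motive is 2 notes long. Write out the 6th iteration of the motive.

C#5 D#5

With a 2-note motive the entries are Eb4, F4, G4, A4, each up a 2nd from the previous.
Continuing the starts: B4 → C#5.
So cell 6 is C#5 D#5.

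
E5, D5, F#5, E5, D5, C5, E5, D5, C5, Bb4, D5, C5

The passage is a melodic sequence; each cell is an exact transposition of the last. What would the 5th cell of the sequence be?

The 4-note cells begin on E5, D5, C5 — each down a 2nd from the last.
Extending down a 2nd: Bb4 → Ab4.
So cell 5 is Ab4 Gb4 Bb4 Ab4.

Ab4 Gb4 Bb4 Ab4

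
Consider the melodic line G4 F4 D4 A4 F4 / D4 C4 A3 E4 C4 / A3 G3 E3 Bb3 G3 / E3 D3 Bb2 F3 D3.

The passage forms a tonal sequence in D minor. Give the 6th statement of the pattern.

F2 E2 C2 G2 E2

Taking 5-note groups, the heads are G4, D4, A3, E3: the pattern moves down a 4th.
Carrying on: Bb2 → F2.
Statement 6 starts on F2 and keeps the same diatonic contour: F2 E2 C2 G2 E2.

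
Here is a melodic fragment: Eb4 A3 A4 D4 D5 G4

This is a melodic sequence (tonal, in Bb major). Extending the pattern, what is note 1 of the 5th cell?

The unit is 2 notes. Position-1 pitches of the 3 shown cells: Eb4, A4, D5.
Carrying that up a 4th forward: G5 → C6.

C6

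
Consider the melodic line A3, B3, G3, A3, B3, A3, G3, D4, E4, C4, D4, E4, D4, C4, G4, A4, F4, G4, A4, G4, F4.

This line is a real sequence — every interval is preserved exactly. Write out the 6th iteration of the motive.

With a 7-note motive the entries are A3, D4, G4, each up a 4th from the previous.
Continuing the starts: C5 → F5 → Bb5.
So cell 6 is Bb5 C6 Ab5 Bb5 C6 Bb5 Ab5.

Bb5 C6 Ab5 Bb5 C6 Bb5 Ab5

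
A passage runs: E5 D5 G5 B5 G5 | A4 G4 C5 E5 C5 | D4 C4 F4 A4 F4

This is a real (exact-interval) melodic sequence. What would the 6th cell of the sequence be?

F2 Eb2 Ab2 C3 Ab2

Unit = 5 notes; the statements start on E5, A4, D4, moving down a 5th each time.
Continuing the starts: G3 → C3 → F2.
Statement 6 starts on F2 and keeps the same exact contour: F2 Eb2 Ab2 C3 Ab2.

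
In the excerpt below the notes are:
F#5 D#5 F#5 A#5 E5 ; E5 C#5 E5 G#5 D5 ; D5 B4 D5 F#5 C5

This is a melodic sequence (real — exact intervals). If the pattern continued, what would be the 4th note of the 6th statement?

C5

The unit is 5 notes. Position-4 pitches of the 3 shown cells: A#5, G#5, F#5.
Extending down a 2nd: E5 → D5 → C5.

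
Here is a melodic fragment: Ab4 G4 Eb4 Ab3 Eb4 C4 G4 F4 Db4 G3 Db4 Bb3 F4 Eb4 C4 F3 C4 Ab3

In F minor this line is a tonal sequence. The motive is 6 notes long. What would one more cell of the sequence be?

Eb4 Db4 Bb3 Eb3 Bb3 G3

With a 6-note motive the entries are Ab4, G4, F4, each down a 2nd from the previous.
From Eb4 the diatonic shape gives Eb4 Db4 Bb3 Eb3 Bb3 G3.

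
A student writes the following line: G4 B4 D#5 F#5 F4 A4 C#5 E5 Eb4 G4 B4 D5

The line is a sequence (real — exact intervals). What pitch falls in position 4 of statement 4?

C5

Grouping in 4s, the 4th note of each cell is F#5, E5, D5.
One more down a 2nd gives C5.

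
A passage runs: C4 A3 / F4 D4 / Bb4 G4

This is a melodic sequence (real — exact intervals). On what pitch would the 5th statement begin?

With a 2-note motive the entries are C4, F4, Bb4, each up a 4th from the previous.
Continuing: Eb5 → Ab5. Statement 5 starts on Ab5.

Ab5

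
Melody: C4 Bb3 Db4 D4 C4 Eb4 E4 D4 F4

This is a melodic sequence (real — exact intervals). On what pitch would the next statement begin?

F#4

Taking 3-note groups, the heads are C4, D4, E4: the pattern moves up a 2nd.
The next head, up a 2nd from E4, is F#4.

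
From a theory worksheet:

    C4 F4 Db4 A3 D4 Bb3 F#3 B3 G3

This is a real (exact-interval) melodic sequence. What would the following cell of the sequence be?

D#3 G#3 E3

The 3-note cells begin on C4, A3, F#3 — each down a 3rd from the last.
So cell 4 is D#3 G#3 E3.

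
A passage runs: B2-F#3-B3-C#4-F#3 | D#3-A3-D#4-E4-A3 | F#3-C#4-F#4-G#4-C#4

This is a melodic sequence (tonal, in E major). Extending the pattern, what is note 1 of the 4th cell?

A3

With 5-note cells, note 1 of each statement runs B2, D#3, F#3.
One more up a 3rd gives A3.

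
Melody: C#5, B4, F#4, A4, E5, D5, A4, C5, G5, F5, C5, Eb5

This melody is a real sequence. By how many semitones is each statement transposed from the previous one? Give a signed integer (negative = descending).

3

The 4-note cells begin on C#5, E5, G5 — each up a 3rd from the last.
C#5→E5 is 76 − 73 = 3 semitones.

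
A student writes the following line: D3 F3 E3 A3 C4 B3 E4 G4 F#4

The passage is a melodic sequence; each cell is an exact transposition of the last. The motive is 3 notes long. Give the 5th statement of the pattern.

Unit = 3 notes; the statements start on D3, A3, E4, moving up a 5th each time.
Carrying on: B4 → F#5.
From F#5 the exact shape gives F#5 A5 G#5.

F#5 A5 G#5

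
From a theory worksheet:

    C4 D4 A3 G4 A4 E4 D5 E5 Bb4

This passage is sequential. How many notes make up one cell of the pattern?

3

Try groups of 3 (3 cells in 9 notes):
C4 D4 A3 | G4 A4 E4 | D5 E5 Bb4
Each cell is the previous one up a 5th — so the unit is 3 notes.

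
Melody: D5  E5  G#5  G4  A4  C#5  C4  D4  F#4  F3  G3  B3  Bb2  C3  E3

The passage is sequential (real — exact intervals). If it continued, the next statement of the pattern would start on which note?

Unit = 3 notes; the statements start on D5, G4, C4, F3, Bb2, moving down a 5th each time.
The next head, down a 5th from Bb2, is Eb2.

Eb2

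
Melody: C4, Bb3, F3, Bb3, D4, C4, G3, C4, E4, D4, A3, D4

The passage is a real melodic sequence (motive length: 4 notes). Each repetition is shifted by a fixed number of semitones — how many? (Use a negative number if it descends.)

2

Unit = 4 notes; the statements start on C4, D4, E4, moving up a 2nd each time.
C4→D4 is 62 − 60 = 2 semitones.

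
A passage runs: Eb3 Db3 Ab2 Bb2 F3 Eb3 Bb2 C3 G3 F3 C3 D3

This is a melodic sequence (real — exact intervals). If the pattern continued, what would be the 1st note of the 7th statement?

D#4

Grouping in 4s, the 1st note of each cell is Eb3, F3, G3.
Each moves up a 2nd. Continuing: A3 → B3 → C#4 → D#4.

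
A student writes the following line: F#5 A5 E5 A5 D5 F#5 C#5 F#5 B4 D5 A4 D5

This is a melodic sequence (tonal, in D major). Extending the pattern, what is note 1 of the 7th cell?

With 4-note cells, note 1 of each statement runs F#5, D5, B4.
Carrying that down a 3rd forward: G4 → E4 → C#4 → A3.

A3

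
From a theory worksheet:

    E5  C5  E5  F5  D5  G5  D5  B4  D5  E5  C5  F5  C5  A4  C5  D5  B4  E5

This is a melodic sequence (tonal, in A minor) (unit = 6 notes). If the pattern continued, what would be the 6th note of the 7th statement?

The unit is 6 notes. Position-6 pitches of the 3 shown cells: G5, F5, E5.
Each moves down a 2nd. Continuing: D5 → C5 → B4 → A4.

A4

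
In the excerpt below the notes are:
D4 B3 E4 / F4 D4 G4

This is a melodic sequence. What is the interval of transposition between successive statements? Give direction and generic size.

up a 3rd

Unit = 3 notes; the statements start on D4, F4, moving up a 3rd each time.
D4 to F4 is up a 3rd.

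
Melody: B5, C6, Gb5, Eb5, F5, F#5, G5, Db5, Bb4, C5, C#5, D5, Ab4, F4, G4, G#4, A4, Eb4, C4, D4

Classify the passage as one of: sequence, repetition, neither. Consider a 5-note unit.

Each 5-note cell is the previous one transposed down a 4th.

sequence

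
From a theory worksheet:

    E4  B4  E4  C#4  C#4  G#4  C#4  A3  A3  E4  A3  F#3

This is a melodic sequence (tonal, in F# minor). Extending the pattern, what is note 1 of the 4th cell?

With 4-note cells, note 1 of each statement runs E4, C#4, A3.
One more down a 3rd gives F#3.

F#3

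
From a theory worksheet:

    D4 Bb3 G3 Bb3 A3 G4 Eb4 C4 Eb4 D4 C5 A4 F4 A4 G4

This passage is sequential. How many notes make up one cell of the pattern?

5

Try groups of 5 (3 cells in 15 notes):
D4 Bb3 G3 Bb3 A3 | G4 Eb4 C4 Eb4 D4 | C5 A4 F4 A4 G4
Every group is a transposition up a 4th of the one before; no shorter unit works.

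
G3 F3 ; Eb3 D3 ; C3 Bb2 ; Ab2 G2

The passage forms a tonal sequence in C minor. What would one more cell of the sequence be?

Taking 2-note groups, the heads are G3, Eb3, C3, Ab2: the pattern moves down a 3rd.
So cell 5 is F2 Eb2.

F2 Eb2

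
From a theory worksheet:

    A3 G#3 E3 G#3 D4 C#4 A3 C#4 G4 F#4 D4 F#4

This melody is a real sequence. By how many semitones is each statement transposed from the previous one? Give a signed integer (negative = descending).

The 4-note cells begin on A3, D4, G4 — each up a 4th from the last.
A3 to D4 spans +5 semitones.

5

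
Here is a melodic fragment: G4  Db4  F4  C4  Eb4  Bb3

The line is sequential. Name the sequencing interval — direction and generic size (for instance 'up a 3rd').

down a 2nd

Unit = 2 notes; the statements start on G4, F4, Eb4, moving down a 2nd each time.
G4 to F4 is down a 2nd.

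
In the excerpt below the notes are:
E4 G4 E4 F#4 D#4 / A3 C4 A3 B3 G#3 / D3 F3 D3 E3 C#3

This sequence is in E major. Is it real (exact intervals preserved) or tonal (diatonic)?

real

Each cell has the same semitone pattern (3, -3, 2, -3) — intervals are preserved exactly.
And G4 lies outside E major, so the sequence is real rather than tonal.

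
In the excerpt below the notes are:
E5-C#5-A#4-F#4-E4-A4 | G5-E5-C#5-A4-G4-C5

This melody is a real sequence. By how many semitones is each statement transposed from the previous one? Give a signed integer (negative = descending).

Taking 6-note groups, the heads are E5, G5: the pattern moves up a 3rd.
E5→G5 is 79 − 76 = 3 semitones.

3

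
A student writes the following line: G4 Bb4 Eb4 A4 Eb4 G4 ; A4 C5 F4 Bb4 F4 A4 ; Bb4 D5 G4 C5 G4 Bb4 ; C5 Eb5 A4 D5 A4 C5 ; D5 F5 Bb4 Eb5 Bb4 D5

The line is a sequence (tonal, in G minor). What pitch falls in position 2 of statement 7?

Grouping in 6s, the 2nd note of each cell is Bb4, C5, D5, Eb5, F5.
Each moves up a 2nd. Continuing: G5 → A5.

A5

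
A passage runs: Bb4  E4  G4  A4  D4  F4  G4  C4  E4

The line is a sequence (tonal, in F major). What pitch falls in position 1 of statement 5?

E4

With 3-note cells, note 1 of each statement runs Bb4, A4, G4.
Each moves down a 2nd. Continuing: F4 → E4.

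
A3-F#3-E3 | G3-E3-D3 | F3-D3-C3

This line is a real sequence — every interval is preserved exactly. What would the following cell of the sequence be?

The 3-note cells begin on A3, G3, F3 — each down a 2nd from the last.
Statement 4 starts on Eb3 and keeps the same exact contour: Eb3 C3 Bb2.

Eb3 C3 Bb2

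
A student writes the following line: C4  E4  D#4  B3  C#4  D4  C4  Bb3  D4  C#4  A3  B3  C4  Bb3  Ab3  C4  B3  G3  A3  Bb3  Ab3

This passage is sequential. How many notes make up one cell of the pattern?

21 notes total. Splitting into 3 groups of 7:
C4 E4 D#4 B3 C#4 D4 C4 | Bb3 D4 C#4 A3 B3 C4 Bb3 | Ab3 C4 B3 G3 A3 Bb3 Ab3
Each cell is the previous one down a 2nd — so the unit is 7 notes.

7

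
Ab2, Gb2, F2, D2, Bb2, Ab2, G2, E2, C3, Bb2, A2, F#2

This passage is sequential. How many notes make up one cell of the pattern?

4

There are 12 notes; a 4-note unit gives 3 cells:
Ab2 Gb2 F2 D2 | Bb2 Ab2 G2 E2 | C3 Bb2 A2 F#2
That's a consistent up a 2nd shift per cell, and no other grouping gives one.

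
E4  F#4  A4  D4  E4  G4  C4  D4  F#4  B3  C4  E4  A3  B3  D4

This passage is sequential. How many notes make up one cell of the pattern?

3

15 notes total. Splitting into 5 groups of 3:
E4 F#4 A4 | D4 E4 G4 | C4 D4 F#4 | B3 C4 E4 | A3 B3 D4
Every group is a transposition down a 2nd of the one before; no shorter unit works.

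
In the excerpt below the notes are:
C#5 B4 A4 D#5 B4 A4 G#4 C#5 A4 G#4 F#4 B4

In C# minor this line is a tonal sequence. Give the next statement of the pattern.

Unit = 4 notes; the statements start on C#5, B4, A4, moving down a 2nd each time.
From G#4 the diatonic shape gives G#4 F#4 E4 A4.

G#4 F#4 E4 A4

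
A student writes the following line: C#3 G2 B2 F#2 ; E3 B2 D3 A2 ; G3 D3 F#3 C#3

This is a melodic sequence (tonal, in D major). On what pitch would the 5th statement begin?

D4

The 4-note cells begin on C#3, E3, G3 — each up a 3rd from the last.
Continuing: B3 → D4. Statement 5 starts on D4.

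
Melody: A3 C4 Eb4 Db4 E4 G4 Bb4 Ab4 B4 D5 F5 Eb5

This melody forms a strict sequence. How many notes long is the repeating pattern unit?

There are 12 notes; a 4-note unit gives 3 cells:
A3 C4 Eb4 Db4 | E4 G4 Bb4 Ab4 | B4 D5 F5 Eb5
That's a consistent up a 5th shift per cell, and no other grouping gives one.

4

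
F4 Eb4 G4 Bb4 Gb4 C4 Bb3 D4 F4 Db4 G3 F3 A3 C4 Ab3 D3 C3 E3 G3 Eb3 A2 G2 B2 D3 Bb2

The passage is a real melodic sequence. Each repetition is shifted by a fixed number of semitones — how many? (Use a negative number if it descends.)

With a 5-note motive the entries are F4, C4, G3, D3, A2, each down a 4th from the previous.
F4→C4 is 60 − 65 = -5 semitones.

-5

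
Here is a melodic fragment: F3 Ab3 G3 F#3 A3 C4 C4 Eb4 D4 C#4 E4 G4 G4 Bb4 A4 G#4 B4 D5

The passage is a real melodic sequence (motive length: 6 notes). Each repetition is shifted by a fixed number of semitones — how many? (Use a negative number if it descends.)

With a 6-note motive the entries are F3, C4, G4, each up a 5th from the previous.
F3 to C4 spans +7 semitones.

7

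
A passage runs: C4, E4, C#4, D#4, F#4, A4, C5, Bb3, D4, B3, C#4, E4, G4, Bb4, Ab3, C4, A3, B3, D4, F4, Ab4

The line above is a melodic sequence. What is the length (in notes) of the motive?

7

21 notes total. Splitting into 3 groups of 7:
C4 E4 C#4 D#4 F#4 A4 C5 | Bb3 D4 B3 C#4 E4 G4 Bb4 | Ab3 C4 A3 B3 D4 F4 Ab4
That's a consistent down a 2nd shift per cell, and no other grouping gives one.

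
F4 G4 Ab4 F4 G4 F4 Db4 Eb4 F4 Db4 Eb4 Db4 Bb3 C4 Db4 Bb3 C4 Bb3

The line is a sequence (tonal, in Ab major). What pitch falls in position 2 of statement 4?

Ab3

With 6-note cells, note 2 of each statement runs G4, Eb4, C4.
Each moves down a 3rd; the next is Ab3.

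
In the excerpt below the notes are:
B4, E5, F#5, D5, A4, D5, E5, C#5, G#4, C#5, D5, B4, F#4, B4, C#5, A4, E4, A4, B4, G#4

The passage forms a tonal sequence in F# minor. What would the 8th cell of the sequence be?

B3 E4 F#4 D4

The 4-note cells begin on B4, A4, G#4, F#4, E4 — each down a 2nd from the last.
Continuing the starts: D4 → C#4 → B3.
So cell 8 is B3 E4 F#4 D4.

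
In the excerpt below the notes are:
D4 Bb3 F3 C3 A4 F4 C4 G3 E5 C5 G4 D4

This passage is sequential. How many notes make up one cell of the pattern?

There are 12 notes; a 4-note unit gives 3 cells:
D4 Bb3 F3 C3 | A4 F4 C4 G3 | E5 C5 G4 D4
That's a consistent up a 5th shift per cell, and no other grouping gives one.

4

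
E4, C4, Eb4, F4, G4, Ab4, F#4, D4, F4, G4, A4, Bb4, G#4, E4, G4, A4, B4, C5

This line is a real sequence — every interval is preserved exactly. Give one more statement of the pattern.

With a 6-note motive the entries are E4, F#4, G#4, each up a 2nd from the previous.
So cell 4 is A#4 F#4 A4 B4 C#5 D5.

A#4 F#4 A4 B4 C#5 D5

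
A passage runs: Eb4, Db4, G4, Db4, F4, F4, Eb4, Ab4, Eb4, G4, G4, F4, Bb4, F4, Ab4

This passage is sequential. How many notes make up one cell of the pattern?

15 notes total. Splitting into 3 groups of 5:
Eb4 Db4 G4 Db4 F4 | F4 Eb4 Ab4 Eb4 G4 | G4 F4 Bb4 F4 Ab4
Every group is a transposition up a 2nd of the one before; no shorter unit works.

5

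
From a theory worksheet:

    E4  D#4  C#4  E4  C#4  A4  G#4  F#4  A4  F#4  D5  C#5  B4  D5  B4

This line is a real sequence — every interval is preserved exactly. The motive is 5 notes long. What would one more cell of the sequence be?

G5 F#5 E5 G5 E5

With a 5-note motive the entries are E4, A4, D5, each up a 4th from the previous.
From G5 the exact shape gives G5 F#5 E5 G5 E5.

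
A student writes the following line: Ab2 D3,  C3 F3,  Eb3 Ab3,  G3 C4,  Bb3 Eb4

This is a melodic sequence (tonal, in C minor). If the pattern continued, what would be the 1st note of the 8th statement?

With 2-note cells, note 1 of each statement runs Ab2, C3, Eb3, G3, Bb3.
Extending up a 3rd: D4 → F4 → Ab4.

Ab4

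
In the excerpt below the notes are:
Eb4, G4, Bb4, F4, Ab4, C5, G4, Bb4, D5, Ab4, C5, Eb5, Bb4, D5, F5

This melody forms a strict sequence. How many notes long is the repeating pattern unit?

3

15 notes total. Splitting into 5 groups of 3:
Eb4 G4 Bb4 | F4 Ab4 C5 | G4 Bb4 D5 | Ab4 C5 Eb5 | Bb4 D5 F5
Every group is a transposition up a 2nd of the one before; no shorter unit works.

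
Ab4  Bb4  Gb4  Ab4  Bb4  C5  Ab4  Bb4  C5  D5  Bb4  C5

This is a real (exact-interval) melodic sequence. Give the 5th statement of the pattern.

The 4-note cells begin on Ab4, Bb4, C5 — each up a 2nd from the last.
Continuing the starts: D5 → E5.
Statement 5 starts on E5 and keeps the same exact contour: E5 F#5 D5 E5.

E5 F#5 D5 E5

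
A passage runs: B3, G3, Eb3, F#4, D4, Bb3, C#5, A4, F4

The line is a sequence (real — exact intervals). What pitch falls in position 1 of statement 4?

With 3-note cells, note 1 of each statement runs B3, F#4, C#5.
Each moves up a 5th; the next is G#5.

G#5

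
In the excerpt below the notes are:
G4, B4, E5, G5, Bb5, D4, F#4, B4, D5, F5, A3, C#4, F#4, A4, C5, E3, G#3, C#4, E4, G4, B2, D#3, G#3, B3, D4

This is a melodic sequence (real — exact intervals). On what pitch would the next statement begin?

Unit = 5 notes; the statements start on G4, D4, A3, E3, B2, moving down a 4th each time.
One more step down a 4th gives F#2.

F#2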